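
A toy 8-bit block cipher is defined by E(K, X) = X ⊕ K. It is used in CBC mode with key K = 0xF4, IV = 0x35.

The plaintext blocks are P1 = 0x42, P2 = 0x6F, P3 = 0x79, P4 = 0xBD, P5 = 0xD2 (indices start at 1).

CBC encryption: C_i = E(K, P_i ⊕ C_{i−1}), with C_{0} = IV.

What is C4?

C4 = 0xDC

C1: P1 ⊕ 0x35 = 0x77; E(K, 0x77) = 0x83.
C2: P2 ⊕ 0x83 = 0xEC; E(K, 0xEC) = 0x18.
C3: P3 ⊕ 0x18 = 0x61; E(K, 0x61) = 0x95.
C4: P4 ⊕ 0x95 = 0x28; E(K, 0x28) = 0xDC.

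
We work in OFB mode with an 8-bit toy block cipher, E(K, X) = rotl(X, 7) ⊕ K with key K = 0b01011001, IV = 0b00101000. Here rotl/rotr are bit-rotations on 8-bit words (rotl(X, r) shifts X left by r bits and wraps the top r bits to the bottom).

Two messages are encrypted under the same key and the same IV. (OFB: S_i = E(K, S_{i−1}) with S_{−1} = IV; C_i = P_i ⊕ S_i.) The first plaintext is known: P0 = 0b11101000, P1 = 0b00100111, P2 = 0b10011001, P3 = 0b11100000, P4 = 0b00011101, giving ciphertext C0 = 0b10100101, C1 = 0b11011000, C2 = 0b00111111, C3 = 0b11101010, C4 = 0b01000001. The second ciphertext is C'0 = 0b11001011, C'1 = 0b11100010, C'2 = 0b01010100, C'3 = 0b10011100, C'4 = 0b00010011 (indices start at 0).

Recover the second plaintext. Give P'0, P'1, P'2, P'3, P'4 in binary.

P'0 = 0b10000110, P'1 = 0b00011101, P'2 = 0b11110010, P'3 = 0b10010110, P'4 = 0b01001111

In OFB with a reused IV, both messages share the same keystream S_i, so C_i ⊕ C'_i = P_i ⊕ P'_i and thus P'_i = P_i ⊕ C_i ⊕ C'_i.
P'0: 0b11101000 ⊕ 0b10100101 ⊕ 0b11001011 = 0b10000110.
P'1: 0b00100111 ⊕ 0b11011000 ⊕ 0b11100010 = 0b00011101.
P'2: 0b10011001 ⊕ 0b00111111 ⊕ 0b01010100 = 0b11110010.
P'3: 0b11100000 ⊕ 0b11101010 ⊕ 0b10011100 = 0b10010110.
P'4: 0b00011101 ⊕ 0b01000001 ⊕ 0b00010011 = 0b01001111.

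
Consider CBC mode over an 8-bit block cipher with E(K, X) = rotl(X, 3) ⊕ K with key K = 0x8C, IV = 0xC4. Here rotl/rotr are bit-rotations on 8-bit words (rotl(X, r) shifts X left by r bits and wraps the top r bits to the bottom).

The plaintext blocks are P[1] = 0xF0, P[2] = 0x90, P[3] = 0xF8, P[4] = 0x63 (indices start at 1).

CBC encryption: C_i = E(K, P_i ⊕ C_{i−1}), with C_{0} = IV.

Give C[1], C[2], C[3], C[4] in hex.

C[1]: P[1] ⊕ 0xC4 = 0x34; E(K, 0x34) = 0x2D.
C[2]: P[2] ⊕ 0x2D = 0xBD; E(K, 0xBD) = 0x61.
C[3]: P[3] ⊕ 0x61 = 0x99; E(K, 0x99) = 0x40.
C[4]: P[4] ⊕ 0x40 = 0x23; E(K, 0x23) = 0x95.

C[1] = 0x2D, C[2] = 0x61, C[3] = 0x40, C[4] = 0x95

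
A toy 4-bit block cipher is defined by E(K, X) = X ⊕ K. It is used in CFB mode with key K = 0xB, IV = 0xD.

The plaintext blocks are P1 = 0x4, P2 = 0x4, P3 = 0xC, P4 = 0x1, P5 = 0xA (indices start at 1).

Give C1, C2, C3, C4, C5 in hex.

C1 = 0x2, C2 = 0xD, C3 = 0xA, C4 = 0x0, C5 = 0x1

CFB encryption: C_i = P_i ⊕ E(K, C_{i−1}), with C_{0} = IV.
C1: E(K, 0xD) = 0x6; 0x4 ⊕ 0x6 = 0x2.
C2: E(K, 0x2) = 0x9; 0x4 ⊕ 0x9 = 0xD.
C3: E(K, 0xD) = 0x6; 0xC ⊕ 0x6 = 0xA.
C4: E(K, 0xA) = 0x1; 0x1 ⊕ 0x1 = 0x0.
C5: E(K, 0x0) = 0xB; 0xA ⊕ 0xB = 0x1.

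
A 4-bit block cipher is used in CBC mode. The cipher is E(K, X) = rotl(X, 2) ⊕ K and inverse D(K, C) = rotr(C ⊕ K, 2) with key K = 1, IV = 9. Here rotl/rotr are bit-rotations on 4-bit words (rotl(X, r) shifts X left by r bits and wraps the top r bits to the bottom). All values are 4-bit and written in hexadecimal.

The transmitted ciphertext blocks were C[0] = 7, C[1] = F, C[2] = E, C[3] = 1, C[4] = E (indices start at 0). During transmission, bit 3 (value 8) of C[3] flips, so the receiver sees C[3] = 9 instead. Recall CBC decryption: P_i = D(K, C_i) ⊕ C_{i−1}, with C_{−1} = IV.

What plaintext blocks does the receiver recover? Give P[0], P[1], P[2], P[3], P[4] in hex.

Only C[3] changed, to 9. In CBC, a change in C_i garbles P_i and flips the same bit in P_{i+1}. Decrypting the received ciphertext:
P[0]: D(K, 7) = 9; 9 ⊕ 9 = 0.
P[1]: D(K, F) = B; B ⊕ 7 = C.
P[2]: D(K, E) = F; F ⊕ F = 0.
P[3]: D(K, 9) = 2; 2 ⊕ E = C.
P[4]: D(K, E) = F; F ⊕ 9 = 6.
Blocks that differ from the original plaintext: P[3], P[4].

P[0] = 0, P[1] = C, P[2] = 0, P[3] = C, P[4] = 6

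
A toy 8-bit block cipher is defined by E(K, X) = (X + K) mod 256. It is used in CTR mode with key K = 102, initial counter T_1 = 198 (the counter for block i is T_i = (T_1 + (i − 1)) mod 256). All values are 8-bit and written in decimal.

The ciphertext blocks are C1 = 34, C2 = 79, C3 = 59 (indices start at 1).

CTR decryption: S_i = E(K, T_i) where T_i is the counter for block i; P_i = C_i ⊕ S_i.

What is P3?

P3: T = 200, S = E(K, T) = 46; 59 ⊕ 46 = 21.

P3 = 21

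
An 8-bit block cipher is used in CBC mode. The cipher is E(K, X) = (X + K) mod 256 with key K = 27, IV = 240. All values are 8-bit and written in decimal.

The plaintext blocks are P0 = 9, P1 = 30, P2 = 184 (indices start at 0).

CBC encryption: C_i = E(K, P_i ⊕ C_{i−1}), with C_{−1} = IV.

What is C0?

C0: P0 ⊕ 240 = 249; E(K, 249) = 20.

C0 = 20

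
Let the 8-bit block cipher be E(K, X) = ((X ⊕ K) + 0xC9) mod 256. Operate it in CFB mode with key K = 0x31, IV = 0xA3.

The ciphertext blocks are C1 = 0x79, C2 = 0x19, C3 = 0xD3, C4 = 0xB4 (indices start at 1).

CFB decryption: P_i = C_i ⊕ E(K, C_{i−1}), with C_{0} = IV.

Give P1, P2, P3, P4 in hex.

P1 = 0x22, P2 = 0x08, P3 = 0x22, P4 = 0x1F

P1: E(K, 0xA3) = 0x5B; 0x79 ⊕ 0x5B = 0x22.
P2: E(K, 0x79) = 0x11; 0x19 ⊕ 0x11 = 0x08.
P3: E(K, 0x19) = 0xF1; 0xD3 ⊕ 0xF1 = 0x22.
P4: E(K, 0xD3) = 0xAB; 0xB4 ⊕ 0xAB = 0x1F.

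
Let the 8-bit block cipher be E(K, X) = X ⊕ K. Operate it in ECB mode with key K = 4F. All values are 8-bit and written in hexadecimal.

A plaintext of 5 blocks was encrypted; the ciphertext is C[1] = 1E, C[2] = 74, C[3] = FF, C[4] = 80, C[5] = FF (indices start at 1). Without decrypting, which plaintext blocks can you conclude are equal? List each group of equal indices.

ECB encrypts each block independently with the same key, so equal ciphertext blocks imply equal plaintext blocks.
C[3] = C[5] = FF, so P[3] = P[5].

P[3] = P[5]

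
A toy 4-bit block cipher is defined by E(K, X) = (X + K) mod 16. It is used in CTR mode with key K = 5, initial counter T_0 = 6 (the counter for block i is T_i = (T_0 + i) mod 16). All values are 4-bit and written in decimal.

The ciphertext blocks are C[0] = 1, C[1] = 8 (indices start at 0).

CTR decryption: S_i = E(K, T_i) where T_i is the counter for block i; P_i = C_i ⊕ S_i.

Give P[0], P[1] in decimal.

P[0]: T = 6, S = E(K, T) = 11; 1 ⊕ 11 = 10.
P[1]: T = 7, S = E(K, T) = 12; 8 ⊕ 12 = 4.

P[0] = 10, P[1] = 4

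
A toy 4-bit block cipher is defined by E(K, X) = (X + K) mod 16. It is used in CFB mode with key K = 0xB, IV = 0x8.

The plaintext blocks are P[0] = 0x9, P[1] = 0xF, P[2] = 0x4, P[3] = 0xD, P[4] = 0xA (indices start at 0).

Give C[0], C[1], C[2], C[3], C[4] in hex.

C[0] = 0xA, C[1] = 0xA, C[2] = 0x1, C[3] = 0x1, C[4] = 0x6

CFB encryption: C_i = P_i ⊕ E(K, C_{i−1}), with C_{−1} = IV.
C[0]: E(K, 0x8) = 0x3; 0x9 ⊕ 0x3 = 0xA.
C[1]: E(K, 0xA) = 0x5; 0xF ⊕ 0x5 = 0xA.
C[2]: E(K, 0xA) = 0x5; 0x4 ⊕ 0x5 = 0x1.
C[3]: E(K, 0x1) = 0xC; 0xD ⊕ 0xC = 0x1.
C[4]: E(K, 0x1) = 0xC; 0xA ⊕ 0xC = 0x6.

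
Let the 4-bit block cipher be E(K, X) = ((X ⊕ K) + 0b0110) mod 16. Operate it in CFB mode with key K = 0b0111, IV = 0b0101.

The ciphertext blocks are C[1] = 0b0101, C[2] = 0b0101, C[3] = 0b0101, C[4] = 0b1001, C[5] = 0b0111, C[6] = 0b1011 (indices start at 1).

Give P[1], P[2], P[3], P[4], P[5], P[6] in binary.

P[1] = 0b1101, P[2] = 0b1101, P[3] = 0b1101, P[4] = 0b0001, P[5] = 0b0011, P[6] = 0b1101

CFB decryption: P_i = C_i ⊕ E(K, C_{i−1}), with C_{0} = IV.
P[1]: E(K, 0b0101) = 0b1000; 0b0101 ⊕ 0b1000 = 0b1101.
P[2]: E(K, 0b0101) = 0b1000; 0b0101 ⊕ 0b1000 = 0b1101.
P[3]: E(K, 0b0101) = 0b1000; 0b0101 ⊕ 0b1000 = 0b1101.
P[4]: E(K, 0b0101) = 0b1000; 0b1001 ⊕ 0b1000 = 0b0001.
P[5]: E(K, 0b1001) = 0b0100; 0b0111 ⊕ 0b0100 = 0b0011.
P[6]: E(K, 0b0111) = 0b0110; 0b1011 ⊕ 0b0110 = 0b1101.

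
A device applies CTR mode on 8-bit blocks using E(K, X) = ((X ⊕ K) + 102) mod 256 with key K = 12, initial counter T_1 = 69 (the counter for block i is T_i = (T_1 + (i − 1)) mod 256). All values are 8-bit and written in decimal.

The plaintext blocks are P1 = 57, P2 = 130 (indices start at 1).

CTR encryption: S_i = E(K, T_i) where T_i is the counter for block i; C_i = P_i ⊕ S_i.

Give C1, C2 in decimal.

C1 = 150, C2 = 50

C1: T = 69, S = E(K, T) = 175; 57 ⊕ 175 = 150.
C2: T = 70, S = E(K, T) = 176; 130 ⊕ 176 = 50.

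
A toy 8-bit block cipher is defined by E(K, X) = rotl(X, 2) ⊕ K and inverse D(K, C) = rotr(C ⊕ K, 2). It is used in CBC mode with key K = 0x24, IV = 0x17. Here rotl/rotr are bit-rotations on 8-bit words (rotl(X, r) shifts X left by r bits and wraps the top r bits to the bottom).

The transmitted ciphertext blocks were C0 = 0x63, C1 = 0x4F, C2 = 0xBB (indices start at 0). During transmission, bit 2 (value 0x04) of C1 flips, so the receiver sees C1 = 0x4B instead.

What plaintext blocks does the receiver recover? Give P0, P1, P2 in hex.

P0 = 0xC6, P1 = 0xB8, P2 = 0xAC

CBC decryption: P_i = D(K, C_i) ⊕ C_{i−1}, with C_{−1} = IV.
Only C1 changed, to 0x4B. In CBC, a change in C_i garbles P_i and flips the same bit in P_{i+1}. Decrypting the received ciphertext:
P0: D(K, 0x63) = 0xD1; 0xD1 ⊕ 0x17 = 0xC6.
P1: D(K, 0x4B) = 0xDB; 0xDB ⊕ 0x63 = 0xB8.
P2: D(K, 0xBB) = 0xE7; 0xE7 ⊕ 0x4B = 0xAC.
Blocks that differ from the original plaintext: P1, P2.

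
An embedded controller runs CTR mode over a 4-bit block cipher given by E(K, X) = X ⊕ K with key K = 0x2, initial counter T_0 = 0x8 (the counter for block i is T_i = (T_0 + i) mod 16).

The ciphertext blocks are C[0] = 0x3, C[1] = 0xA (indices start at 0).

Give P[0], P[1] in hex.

P[0] = 0x9, P[1] = 0x1

CTR decryption: S_i = E(K, T_i) where T_i is the counter for block i; P_i = C_i ⊕ S_i.
P[0]: T = 0x8, S = E(K, T) = 0xA; 0x3 ⊕ 0xA = 0x9.
P[1]: T = 0x9, S = E(K, T) = 0xB; 0xA ⊕ 0xB = 0x1.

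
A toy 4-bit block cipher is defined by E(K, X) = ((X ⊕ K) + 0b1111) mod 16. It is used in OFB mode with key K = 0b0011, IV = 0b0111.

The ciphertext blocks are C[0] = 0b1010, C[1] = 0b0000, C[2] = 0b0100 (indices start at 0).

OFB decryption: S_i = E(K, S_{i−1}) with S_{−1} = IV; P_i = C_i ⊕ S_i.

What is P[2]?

P[0]: S = E(K, 0b0111) = 0b0011; 0b1010 ⊕ 0b0011 = 0b1001.
P[1]: S = E(K, 0b0011) = 0b1111; 0b0000 ⊕ 0b1111 = 0b1111.
P[2]: S = E(K, 0b1111) = 0b1011; 0b0100 ⊕ 0b1011 = 0b1111.

P[2] = 0b1111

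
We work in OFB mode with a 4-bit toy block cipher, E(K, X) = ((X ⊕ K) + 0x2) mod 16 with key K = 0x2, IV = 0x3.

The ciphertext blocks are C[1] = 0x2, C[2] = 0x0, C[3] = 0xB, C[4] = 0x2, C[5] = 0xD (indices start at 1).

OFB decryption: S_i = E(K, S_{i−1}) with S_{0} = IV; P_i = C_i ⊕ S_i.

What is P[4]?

P[4] = 0x1

P[1]: S = E(K, 0x3) = 0x3; 0x2 ⊕ 0x3 = 0x1.
P[2]: S = E(K, 0x3) = 0x3; 0x0 ⊕ 0x3 = 0x3.
P[3]: S = E(K, 0x3) = 0x3; 0xB ⊕ 0x3 = 0x8.
P[4]: S = E(K, 0x3) = 0x3; 0x2 ⊕ 0x3 = 0x1.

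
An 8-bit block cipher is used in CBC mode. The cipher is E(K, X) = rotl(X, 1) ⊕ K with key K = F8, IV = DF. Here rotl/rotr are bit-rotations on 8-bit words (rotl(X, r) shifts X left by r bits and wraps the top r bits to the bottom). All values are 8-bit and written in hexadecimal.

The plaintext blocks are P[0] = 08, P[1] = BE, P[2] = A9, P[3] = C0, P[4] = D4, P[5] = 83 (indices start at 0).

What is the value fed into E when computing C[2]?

CBC encryption: C_i = E(K, P_i ⊕ C_{i−1}), with C_{−1} = IV.
C[0]: P[0] ⊕ DF = D7; E(K, D7) = 57.
C[1]: P[1] ⊕ 57 = E9; E(K, E9) = 2B.
C[2]: P[2] ⊕ 2B = 82; E(K, 82) = FD.
So the input to E for block [2] is 82.

82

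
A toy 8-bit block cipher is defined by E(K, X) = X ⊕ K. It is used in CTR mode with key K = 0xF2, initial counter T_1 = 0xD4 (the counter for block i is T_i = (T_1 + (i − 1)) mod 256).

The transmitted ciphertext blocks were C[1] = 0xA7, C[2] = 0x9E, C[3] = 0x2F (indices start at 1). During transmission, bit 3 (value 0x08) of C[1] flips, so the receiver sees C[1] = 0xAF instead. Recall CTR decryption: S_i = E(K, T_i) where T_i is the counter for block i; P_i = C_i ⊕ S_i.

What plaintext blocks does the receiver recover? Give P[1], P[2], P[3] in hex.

Only C[1] changed, to 0xAF. In CTR, a change in C_i flips the same bit in P_i only; the keystream is unaffected. Decrypting the received ciphertext:
P[1]: T = 0xD4, S = E(K, T) = 0x26; 0xAF ⊕ 0x26 = 0x89.
P[2]: T = 0xD5, S = E(K, T) = 0x27; 0x9E ⊕ 0x27 = 0xB9.
P[3]: T = 0xD6, S = E(K, T) = 0x24; 0x2F ⊕ 0x24 = 0x0B.
Blocks that differ from the original plaintext: P[1].

P[1] = 0x89, P[2] = 0xB9, P[3] = 0x0B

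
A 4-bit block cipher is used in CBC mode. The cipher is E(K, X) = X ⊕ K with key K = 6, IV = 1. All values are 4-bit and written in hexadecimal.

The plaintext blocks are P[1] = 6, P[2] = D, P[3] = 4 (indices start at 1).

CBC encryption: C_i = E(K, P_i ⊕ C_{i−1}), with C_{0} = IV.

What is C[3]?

C[1]: P[1] ⊕ 1 = 7; E(K, 7) = 1.
C[2]: P[2] ⊕ 1 = C; E(K, C) = A.
C[3]: P[3] ⊕ A = E; E(K, E) = 8.

C[3] = 8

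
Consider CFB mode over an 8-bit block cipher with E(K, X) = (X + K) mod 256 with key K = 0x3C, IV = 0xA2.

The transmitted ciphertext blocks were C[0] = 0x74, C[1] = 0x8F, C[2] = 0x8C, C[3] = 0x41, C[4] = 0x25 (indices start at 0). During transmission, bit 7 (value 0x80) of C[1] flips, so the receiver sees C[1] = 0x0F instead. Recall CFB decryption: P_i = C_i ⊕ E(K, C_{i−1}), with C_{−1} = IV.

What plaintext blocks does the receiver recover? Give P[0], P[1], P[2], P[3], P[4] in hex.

P[0] = 0xAA, P[1] = 0xBF, P[2] = 0xC7, P[3] = 0x89, P[4] = 0x58

Only C[1] changed, to 0x0F. In CFB, a change in C_i flips the same bit in P_i and garbles P_{i+1}. Decrypting the received ciphertext:
P[0]: E(K, 0xA2) = 0xDE; 0x74 ⊕ 0xDE = 0xAA.
P[1]: E(K, 0x74) = 0xB0; 0x0F ⊕ 0xB0 = 0xBF.
P[2]: E(K, 0x0F) = 0x4B; 0x8C ⊕ 0x4B = 0xC7.
P[3]: E(K, 0x8C) = 0xC8; 0x41 ⊕ 0xC8 = 0x89.
P[4]: E(K, 0x41) = 0x7D; 0x25 ⊕ 0x7D = 0x58.
Blocks that differ from the original plaintext: P[1], P[2].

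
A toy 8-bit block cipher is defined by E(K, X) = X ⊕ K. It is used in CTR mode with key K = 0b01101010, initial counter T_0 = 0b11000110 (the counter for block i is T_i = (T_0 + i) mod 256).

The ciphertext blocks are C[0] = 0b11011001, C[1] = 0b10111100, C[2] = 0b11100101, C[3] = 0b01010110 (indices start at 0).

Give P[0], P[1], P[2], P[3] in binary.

P[0] = 0b01110101, P[1] = 0b00010001, P[2] = 0b01000111, P[3] = 0b11110101

CTR decryption: S_i = E(K, T_i) where T_i is the counter for block i; P_i = C_i ⊕ S_i.
P[0]: T = 0b11000110, S = E(K, T) = 0b10101100; 0b11011001 ⊕ 0b10101100 = 0b01110101.
P[1]: T = 0b11000111, S = E(K, T) = 0b10101101; 0b10111100 ⊕ 0b10101101 = 0b00010001.
P[2]: T = 0b11001000, S = E(K, T) = 0b10100010; 0b11100101 ⊕ 0b10100010 = 0b01000111.
P[3]: T = 0b11001001, S = E(K, T) = 0b10100011; 0b01010110 ⊕ 0b10100011 = 0b11110101.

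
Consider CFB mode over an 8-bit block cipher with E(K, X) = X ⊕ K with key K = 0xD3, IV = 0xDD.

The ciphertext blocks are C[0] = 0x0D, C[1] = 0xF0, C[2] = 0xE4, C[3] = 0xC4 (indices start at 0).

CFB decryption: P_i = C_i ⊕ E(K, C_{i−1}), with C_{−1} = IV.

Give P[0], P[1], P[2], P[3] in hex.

P[0]: E(K, 0xDD) = 0x0E; 0x0D ⊕ 0x0E = 0x03.
P[1]: E(K, 0x0D) = 0xDE; 0xF0 ⊕ 0xDE = 0x2E.
P[2]: E(K, 0xF0) = 0x23; 0xE4 ⊕ 0x23 = 0xC7.
P[3]: E(K, 0xE4) = 0x37; 0xC4 ⊕ 0x37 = 0xF3.

P[0] = 0x03, P[1] = 0x2E, P[2] = 0xC7, P[3] = 0xF3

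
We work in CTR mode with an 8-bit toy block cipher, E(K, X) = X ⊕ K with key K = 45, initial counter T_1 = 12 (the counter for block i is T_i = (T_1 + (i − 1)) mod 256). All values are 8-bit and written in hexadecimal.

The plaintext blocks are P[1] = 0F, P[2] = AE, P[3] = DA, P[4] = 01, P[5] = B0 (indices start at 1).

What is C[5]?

C[5] = E3

CTR encryption: S_i = E(K, T_i) where T_i is the counter for block i; C_i = P_i ⊕ S_i.
C[1]: T = 12, S = E(K, T) = 57; 0F ⊕ 57 = 58.
C[2]: T = 13, S = E(K, T) = 56; AE ⊕ 56 = F8.
C[3]: T = 14, S = E(K, T) = 51; DA ⊕ 51 = 8B.
C[4]: T = 15, S = E(K, T) = 50; 01 ⊕ 50 = 51.
C[5]: T = 16, S = E(K, T) = 53; B0 ⊕ 53 = E3.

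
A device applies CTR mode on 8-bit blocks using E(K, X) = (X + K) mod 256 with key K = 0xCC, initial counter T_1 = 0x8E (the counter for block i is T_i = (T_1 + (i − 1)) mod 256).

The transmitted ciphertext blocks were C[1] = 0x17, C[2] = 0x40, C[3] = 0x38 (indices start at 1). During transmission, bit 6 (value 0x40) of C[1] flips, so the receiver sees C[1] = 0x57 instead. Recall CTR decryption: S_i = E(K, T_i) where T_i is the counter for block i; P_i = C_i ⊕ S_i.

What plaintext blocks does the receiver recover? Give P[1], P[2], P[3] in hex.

Only C[1] changed, to 0x57. In CTR, a change in C_i flips the same bit in P_i only; the keystream is unaffected. Decrypting the received ciphertext:
P[1]: T = 0x8E, S = E(K, T) = 0x5A; 0x57 ⊕ 0x5A = 0x0D.
P[2]: T = 0x8F, S = E(K, T) = 0x5B; 0x40 ⊕ 0x5B = 0x1B.
P[3]: T = 0x90, S = E(K, T) = 0x5C; 0x38 ⊕ 0x5C = 0x64.
Blocks that differ from the original plaintext: P[1].

P[1] = 0x0D, P[2] = 0x1B, P[3] = 0x64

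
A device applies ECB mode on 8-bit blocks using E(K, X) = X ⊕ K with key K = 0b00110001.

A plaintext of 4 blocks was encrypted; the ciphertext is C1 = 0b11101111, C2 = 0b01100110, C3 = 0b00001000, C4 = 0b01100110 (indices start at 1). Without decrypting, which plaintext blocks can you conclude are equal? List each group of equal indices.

ECB encrypts each block independently with the same key, so equal ciphertext blocks imply equal plaintext blocks.
C2 = C4 = 0b01100110, so P2 = P4.

P2 = P4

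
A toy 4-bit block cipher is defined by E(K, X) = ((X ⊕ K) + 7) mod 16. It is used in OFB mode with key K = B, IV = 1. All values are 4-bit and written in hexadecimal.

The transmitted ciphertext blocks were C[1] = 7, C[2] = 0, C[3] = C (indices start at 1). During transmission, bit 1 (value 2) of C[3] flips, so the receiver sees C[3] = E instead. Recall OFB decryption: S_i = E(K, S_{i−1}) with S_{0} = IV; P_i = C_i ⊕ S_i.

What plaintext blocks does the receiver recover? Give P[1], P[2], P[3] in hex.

P[1] = 6, P[2] = 1, P[3] = F

Only C[3] changed, to E. In OFB, a change in C_i flips the same bit in P_i only; the keystream is unaffected. Decrypting the received ciphertext:
P[1]: S = E(K, 1) = 1; 7 ⊕ 1 = 6.
P[2]: S = E(K, 1) = 1; 0 ⊕ 1 = 1.
P[3]: S = E(K, 1) = 1; E ⊕ 1 = F.
Blocks that differ from the original plaintext: P[3].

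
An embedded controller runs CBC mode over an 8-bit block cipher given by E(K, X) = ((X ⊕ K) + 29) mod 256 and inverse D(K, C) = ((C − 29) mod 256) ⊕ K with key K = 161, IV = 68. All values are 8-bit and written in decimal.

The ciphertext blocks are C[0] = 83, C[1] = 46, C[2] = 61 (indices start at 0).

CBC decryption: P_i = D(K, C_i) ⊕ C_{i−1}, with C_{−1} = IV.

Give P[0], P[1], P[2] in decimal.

P[0] = 211, P[1] = 227, P[2] = 175

P[0]: D(K, 83) = 151; 151 ⊕ 68 = 211.
P[1]: D(K, 46) = 176; 176 ⊕ 83 = 227.
P[2]: D(K, 61) = 129; 129 ⊕ 46 = 175.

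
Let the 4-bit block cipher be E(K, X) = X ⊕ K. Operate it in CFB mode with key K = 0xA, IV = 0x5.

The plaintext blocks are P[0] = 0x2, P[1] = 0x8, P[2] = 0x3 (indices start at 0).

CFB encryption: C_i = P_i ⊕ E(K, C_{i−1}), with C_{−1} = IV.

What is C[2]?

C[2] = 0x6

C[0]: E(K, 0x5) = 0xF; 0x2 ⊕ 0xF = 0xD.
C[1]: E(K, 0xD) = 0x7; 0x8 ⊕ 0x7 = 0xF.
C[2]: E(K, 0xF) = 0x5; 0x3 ⊕ 0x5 = 0x6.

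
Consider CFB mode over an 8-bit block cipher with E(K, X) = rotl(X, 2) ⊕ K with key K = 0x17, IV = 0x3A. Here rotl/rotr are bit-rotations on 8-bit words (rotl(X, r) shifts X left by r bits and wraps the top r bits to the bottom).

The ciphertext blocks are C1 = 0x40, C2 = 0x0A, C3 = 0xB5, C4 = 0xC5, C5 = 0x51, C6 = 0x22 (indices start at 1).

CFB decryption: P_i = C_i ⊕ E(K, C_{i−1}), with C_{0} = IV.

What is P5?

P5 = 0x51

P5: E(K, 0xC5) = 0x00; 0x51 ⊕ 0x00 = 0x51.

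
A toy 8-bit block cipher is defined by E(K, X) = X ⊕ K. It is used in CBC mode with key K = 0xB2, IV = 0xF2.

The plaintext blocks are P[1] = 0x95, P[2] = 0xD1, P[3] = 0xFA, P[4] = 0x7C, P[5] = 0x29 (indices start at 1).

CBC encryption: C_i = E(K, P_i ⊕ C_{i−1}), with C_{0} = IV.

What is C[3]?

C[1]: P[1] ⊕ 0xF2 = 0x67; E(K, 0x67) = 0xD5.
C[2]: P[2] ⊕ 0xD5 = 0x04; E(K, 0x04) = 0xB6.
C[3]: P[3] ⊕ 0xB6 = 0x4C; E(K, 0x4C) = 0xFE.

C[3] = 0xFE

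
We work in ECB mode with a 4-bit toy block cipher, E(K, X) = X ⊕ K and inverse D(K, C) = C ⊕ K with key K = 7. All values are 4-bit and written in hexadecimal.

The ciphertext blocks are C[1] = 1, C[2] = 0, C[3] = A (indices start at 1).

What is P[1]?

P[1] = 6

ECB decryption: P_i = D(K, C_i).
P[1]: D(K, 1) = 6.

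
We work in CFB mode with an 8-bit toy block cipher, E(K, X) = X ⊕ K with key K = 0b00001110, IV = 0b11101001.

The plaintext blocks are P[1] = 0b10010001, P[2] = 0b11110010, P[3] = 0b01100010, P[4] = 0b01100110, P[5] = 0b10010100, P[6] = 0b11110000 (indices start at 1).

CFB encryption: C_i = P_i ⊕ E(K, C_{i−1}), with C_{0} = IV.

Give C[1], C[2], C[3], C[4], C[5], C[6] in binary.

C[1] = 0b01110110, C[2] = 0b10001010, C[3] = 0b11100110, C[4] = 0b10001110, C[5] = 0b00010100, C[6] = 0b11101010

C[1]: E(K, 0b11101001) = 0b11100111; 0b10010001 ⊕ 0b11100111 = 0b01110110.
C[2]: E(K, 0b01110110) = 0b01111000; 0b11110010 ⊕ 0b01111000 = 0b10001010.
C[3]: E(K, 0b10001010) = 0b10000100; 0b01100010 ⊕ 0b10000100 = 0b11100110.
C[4]: E(K, 0b11100110) = 0b11101000; 0b01100110 ⊕ 0b11101000 = 0b10001110.
C[5]: E(K, 0b10001110) = 0b10000000; 0b10010100 ⊕ 0b10000000 = 0b00010100.
C[6]: E(K, 0b00010100) = 0b00011010; 0b11110000 ⊕ 0b00011010 = 0b11101010.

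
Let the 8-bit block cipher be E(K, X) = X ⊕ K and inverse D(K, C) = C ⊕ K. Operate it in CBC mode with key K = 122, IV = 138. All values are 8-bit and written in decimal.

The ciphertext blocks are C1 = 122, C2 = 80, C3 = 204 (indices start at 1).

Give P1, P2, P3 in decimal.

CBC decryption: P_i = D(K, C_i) ⊕ C_{i−1}, with C_{0} = IV.
P1: D(K, 122) = 0; 0 ⊕ 138 = 138.
P2: D(K, 80) = 42; 42 ⊕ 122 = 80.
P3: D(K, 204) = 182; 182 ⊕ 80 = 230.

P1 = 138, P2 = 80, P3 = 230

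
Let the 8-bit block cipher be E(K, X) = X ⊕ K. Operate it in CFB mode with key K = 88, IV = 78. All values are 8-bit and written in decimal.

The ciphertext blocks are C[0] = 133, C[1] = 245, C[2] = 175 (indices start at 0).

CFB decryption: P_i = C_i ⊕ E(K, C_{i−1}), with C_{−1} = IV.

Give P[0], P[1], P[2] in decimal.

P[0]: E(K, 78) = 22; 133 ⊕ 22 = 147.
P[1]: E(K, 133) = 221; 245 ⊕ 221 = 40.
P[2]: E(K, 245) = 173; 175 ⊕ 173 = 2.

P[0] = 147, P[1] = 40, P[2] = 2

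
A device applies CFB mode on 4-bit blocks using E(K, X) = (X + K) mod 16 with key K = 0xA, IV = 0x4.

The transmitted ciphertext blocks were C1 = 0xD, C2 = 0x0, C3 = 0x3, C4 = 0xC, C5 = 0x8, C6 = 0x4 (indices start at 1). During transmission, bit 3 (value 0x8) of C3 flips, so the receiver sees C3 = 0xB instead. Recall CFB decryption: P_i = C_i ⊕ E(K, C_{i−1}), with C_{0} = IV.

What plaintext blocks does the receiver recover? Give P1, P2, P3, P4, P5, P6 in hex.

Only C3 changed, to 0xB. In CFB, a change in C_i flips the same bit in P_i and garbles P_{i+1}. Decrypting the received ciphertext:
P1: E(K, 0x4) = 0xE; 0xD ⊕ 0xE = 0x3.
P2: E(K, 0xD) = 0x7; 0x0 ⊕ 0x7 = 0x7.
P3: E(K, 0x0) = 0xA; 0xB ⊕ 0xA = 0x1.
P4: E(K, 0xB) = 0x5; 0xC ⊕ 0x5 = 0x9.
P5: E(K, 0xC) = 0x6; 0x8 ⊕ 0x6 = 0xE.
P6: E(K, 0x8) = 0x2; 0x4 ⊕ 0x2 = 0x6.
Blocks that differ from the original plaintext: P3, P4.

P1 = 0x3, P2 = 0x7, P3 = 0x1, P4 = 0x9, P5 = 0xE, P6 = 0x6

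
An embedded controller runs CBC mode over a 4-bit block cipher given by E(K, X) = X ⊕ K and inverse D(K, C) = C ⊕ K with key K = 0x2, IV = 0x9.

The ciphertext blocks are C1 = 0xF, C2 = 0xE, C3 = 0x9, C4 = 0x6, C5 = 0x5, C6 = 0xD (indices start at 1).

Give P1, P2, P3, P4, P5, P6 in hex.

CBC decryption: P_i = D(K, C_i) ⊕ C_{i−1}, with C_{0} = IV.
P1: D(K, 0xF) = 0xD; 0xD ⊕ 0x9 = 0x4.
P2: D(K, 0xE) = 0xC; 0xC ⊕ 0xF = 0x3.
P3: D(K, 0x9) = 0xB; 0xB ⊕ 0xE = 0x5.
P4: D(K, 0x6) = 0x4; 0x4 ⊕ 0x9 = 0xD.
P5: D(K, 0x5) = 0x7; 0x7 ⊕ 0x6 = 0x1.
P6: D(K, 0xD) = 0xF; 0xF ⊕ 0x5 = 0xA.

P1 = 0x4, P2 = 0x3, P3 = 0x5, P4 = 0xD, P5 = 0x1, P6 = 0xA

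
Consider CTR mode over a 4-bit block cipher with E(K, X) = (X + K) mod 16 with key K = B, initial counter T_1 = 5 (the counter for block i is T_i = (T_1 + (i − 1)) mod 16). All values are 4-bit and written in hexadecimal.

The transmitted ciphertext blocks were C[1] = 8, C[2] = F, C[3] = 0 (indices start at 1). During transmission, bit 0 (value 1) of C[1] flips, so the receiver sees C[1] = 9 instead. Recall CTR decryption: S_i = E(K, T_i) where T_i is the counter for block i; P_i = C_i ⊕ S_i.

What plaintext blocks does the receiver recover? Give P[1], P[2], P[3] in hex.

P[1] = 9, P[2] = E, P[3] = 2

Only C[1] changed, to 9. In CTR, a change in C_i flips the same bit in P_i only; the keystream is unaffected. Decrypting the received ciphertext:
P[1]: T = 5, S = E(K, T) = 0; 9 ⊕ 0 = 9.
P[2]: T = 6, S = E(K, T) = 1; F ⊕ 1 = E.
P[3]: T = 7, S = E(K, T) = 2; 0 ⊕ 2 = 2.
Blocks that differ from the original plaintext: P[1].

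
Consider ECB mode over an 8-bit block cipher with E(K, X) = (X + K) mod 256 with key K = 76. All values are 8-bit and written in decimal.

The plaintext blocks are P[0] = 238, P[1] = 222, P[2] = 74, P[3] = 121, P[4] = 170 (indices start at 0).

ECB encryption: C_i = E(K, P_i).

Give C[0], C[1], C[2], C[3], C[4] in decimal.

C[0]: E(K, 238) = 58.
C[1]: E(K, 222) = 42.
C[2]: E(K, 74) = 150.
C[3]: E(K, 121) = 197.
C[4]: E(K, 170) = 246.

C[0] = 58, C[1] = 42, C[2] = 150, C[3] = 197, C[4] = 246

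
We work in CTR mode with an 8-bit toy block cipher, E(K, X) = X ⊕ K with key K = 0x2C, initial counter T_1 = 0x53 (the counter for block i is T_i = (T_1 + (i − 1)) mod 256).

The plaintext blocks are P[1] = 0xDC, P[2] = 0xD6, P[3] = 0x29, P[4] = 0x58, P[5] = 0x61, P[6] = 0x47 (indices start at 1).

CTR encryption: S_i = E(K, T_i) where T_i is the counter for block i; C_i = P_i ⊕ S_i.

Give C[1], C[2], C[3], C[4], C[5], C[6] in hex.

C[1] = 0xA3, C[2] = 0xAE, C[3] = 0x50, C[4] = 0x22, C[5] = 0x1A, C[6] = 0x33

C[1]: T = 0x53, S = E(K, T) = 0x7F; 0xDC ⊕ 0x7F = 0xA3.
C[2]: T = 0x54, S = E(K, T) = 0x78; 0xD6 ⊕ 0x78 = 0xAE.
C[3]: T = 0x55, S = E(K, T) = 0x79; 0x29 ⊕ 0x79 = 0x50.
C[4]: T = 0x56, S = E(K, T) = 0x7A; 0x58 ⊕ 0x7A = 0x22.
C[5]: T = 0x57, S = E(K, T) = 0x7B; 0x61 ⊕ 0x7B = 0x1A.
C[6]: T = 0x58, S = E(K, T) = 0x74; 0x47 ⊕ 0x74 = 0x33.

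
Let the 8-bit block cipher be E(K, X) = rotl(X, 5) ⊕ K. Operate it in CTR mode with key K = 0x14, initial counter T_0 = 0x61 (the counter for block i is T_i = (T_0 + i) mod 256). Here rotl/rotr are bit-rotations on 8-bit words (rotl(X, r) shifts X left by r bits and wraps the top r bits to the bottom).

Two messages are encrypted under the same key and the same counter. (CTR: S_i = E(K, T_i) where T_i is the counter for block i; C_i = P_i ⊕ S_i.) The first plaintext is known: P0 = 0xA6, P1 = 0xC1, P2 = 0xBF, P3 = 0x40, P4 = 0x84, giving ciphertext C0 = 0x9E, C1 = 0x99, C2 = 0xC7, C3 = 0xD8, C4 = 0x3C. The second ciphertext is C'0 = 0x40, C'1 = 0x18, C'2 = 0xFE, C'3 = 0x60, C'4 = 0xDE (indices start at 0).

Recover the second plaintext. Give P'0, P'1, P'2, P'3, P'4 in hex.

In CTR with a reused counter, both messages share the same keystream S_i, so C_i ⊕ C'_i = P_i ⊕ P'_i and thus P'_i = P_i ⊕ C_i ⊕ C'_i.
P'0: 0xA6 ⊕ 0x9E ⊕ 0x40 = 0x78.
P'1: 0xC1 ⊕ 0x99 ⊕ 0x18 = 0x40.
P'2: 0xBF ⊕ 0xC7 ⊕ 0xFE = 0x86.
P'3: 0x40 ⊕ 0xD8 ⊕ 0x60 = 0xF8.
P'4: 0x84 ⊕ 0x3C ⊕ 0xDE = 0x66.

P'0 = 0x78, P'1 = 0x40, P'2 = 0x86, P'3 = 0xF8, P'4 = 0x66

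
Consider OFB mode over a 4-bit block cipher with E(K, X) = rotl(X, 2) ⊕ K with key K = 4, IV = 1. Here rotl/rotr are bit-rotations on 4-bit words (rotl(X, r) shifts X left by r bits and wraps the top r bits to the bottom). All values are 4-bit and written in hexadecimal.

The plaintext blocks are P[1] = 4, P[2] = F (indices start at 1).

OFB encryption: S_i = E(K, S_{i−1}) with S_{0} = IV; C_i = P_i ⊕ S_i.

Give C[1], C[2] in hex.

C[1] = 4, C[2] = B

C[1]: S = E(K, 1) = 0; 4 ⊕ 0 = 4.
C[2]: S = E(K, 0) = 4; F ⊕ 4 = B.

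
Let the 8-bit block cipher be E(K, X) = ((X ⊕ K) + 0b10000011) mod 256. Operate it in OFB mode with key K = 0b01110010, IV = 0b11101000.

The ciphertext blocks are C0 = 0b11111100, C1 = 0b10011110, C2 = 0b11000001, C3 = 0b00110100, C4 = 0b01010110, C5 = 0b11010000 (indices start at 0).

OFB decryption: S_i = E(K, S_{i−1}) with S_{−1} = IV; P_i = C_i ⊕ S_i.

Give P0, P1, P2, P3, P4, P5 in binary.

P0 = 0b11100001, P1 = 0b01101100, P2 = 0b11000010, P3 = 0b11000000, P4 = 0b01011111, P5 = 0b00101110

P0: S = E(K, 0b11101000) = 0b00011101; 0b11111100 ⊕ 0b00011101 = 0b11100001.
P1: S = E(K, 0b00011101) = 0b11110010; 0b10011110 ⊕ 0b11110010 = 0b01101100.
P2: S = E(K, 0b11110010) = 0b00000011; 0b11000001 ⊕ 0b00000011 = 0b11000010.
P3: S = E(K, 0b00000011) = 0b11110100; 0b00110100 ⊕ 0b11110100 = 0b11000000.
P4: S = E(K, 0b11110100) = 0b00001001; 0b01010110 ⊕ 0b00001001 = 0b01011111.
P5: S = E(K, 0b00001001) = 0b11111110; 0b11010000 ⊕ 0b11111110 = 0b00101110.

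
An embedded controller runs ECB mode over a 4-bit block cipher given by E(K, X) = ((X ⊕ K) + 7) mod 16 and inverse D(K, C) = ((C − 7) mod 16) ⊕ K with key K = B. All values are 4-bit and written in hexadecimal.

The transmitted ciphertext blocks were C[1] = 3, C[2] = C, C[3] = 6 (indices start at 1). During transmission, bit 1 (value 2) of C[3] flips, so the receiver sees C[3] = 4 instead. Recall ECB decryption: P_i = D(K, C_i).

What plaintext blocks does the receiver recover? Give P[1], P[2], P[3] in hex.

Only C[3] changed, to 4. In ECB, a change in C_i affects only P_i. Decrypting the received ciphertext:
P[1]: D(K, 3) = 7.
P[2]: D(K, C) = E.
P[3]: D(K, 4) = 6.
Blocks that differ from the original plaintext: P[3].

P[1] = 7, P[2] = E, P[3] = 6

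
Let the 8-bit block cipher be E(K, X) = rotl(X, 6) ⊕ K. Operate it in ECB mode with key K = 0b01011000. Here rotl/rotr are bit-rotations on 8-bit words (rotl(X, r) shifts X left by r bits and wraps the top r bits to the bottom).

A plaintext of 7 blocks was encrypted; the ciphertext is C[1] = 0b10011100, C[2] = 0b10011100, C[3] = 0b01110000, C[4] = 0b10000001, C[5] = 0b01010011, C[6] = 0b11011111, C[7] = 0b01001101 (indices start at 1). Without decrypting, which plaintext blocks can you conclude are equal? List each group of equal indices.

P[1] = P[2]

ECB encrypts each block independently with the same key, so equal ciphertext blocks imply equal plaintext blocks.
C[1] = C[2] = 0b10011100, so P[1] = P[2].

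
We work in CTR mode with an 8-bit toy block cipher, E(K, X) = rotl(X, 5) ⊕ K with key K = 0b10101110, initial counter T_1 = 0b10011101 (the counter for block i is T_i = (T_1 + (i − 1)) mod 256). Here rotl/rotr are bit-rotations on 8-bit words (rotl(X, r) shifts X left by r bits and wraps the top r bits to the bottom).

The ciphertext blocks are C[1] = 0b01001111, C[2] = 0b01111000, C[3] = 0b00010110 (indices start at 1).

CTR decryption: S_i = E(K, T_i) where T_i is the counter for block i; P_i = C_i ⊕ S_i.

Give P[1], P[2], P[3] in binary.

P[1] = 0b01010010, P[2] = 0b00000101, P[3] = 0b01001011

P[1]: T = 0b10011101, S = E(K, T) = 0b00011101; 0b01001111 ⊕ 0b00011101 = 0b01010010.
P[2]: T = 0b10011110, S = E(K, T) = 0b01111101; 0b01111000 ⊕ 0b01111101 = 0b00000101.
P[3]: T = 0b10011111, S = E(K, T) = 0b01011101; 0b00010110 ⊕ 0b01011101 = 0b01001011.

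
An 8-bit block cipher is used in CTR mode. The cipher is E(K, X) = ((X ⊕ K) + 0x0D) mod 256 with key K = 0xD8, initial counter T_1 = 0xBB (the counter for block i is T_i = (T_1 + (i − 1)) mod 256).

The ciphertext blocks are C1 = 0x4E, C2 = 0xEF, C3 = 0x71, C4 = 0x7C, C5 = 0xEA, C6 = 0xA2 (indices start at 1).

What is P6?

P6 = 0x87

CTR decryption: S_i = E(K, T_i) where T_i is the counter for block i; P_i = C_i ⊕ S_i.
P6: T = 0xC0, S = E(K, T) = 0x25; 0xA2 ⊕ 0x25 = 0x87.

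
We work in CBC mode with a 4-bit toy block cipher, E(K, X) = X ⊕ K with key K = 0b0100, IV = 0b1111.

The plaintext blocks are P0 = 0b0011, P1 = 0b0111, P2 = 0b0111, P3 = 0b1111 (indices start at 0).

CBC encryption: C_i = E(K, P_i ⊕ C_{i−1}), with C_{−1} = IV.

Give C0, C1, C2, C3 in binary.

C0: P0 ⊕ 0b1111 = 0b1100; E(K, 0b1100) = 0b1000.
C1: P1 ⊕ 0b1000 = 0b1111; E(K, 0b1111) = 0b1011.
C2: P2 ⊕ 0b1011 = 0b1100; E(K, 0b1100) = 0b1000.
C3: P3 ⊕ 0b1000 = 0b0111; E(K, 0b0111) = 0b0011.

C0 = 0b1000, C1 = 0b1011, C2 = 0b1000, C3 = 0b0011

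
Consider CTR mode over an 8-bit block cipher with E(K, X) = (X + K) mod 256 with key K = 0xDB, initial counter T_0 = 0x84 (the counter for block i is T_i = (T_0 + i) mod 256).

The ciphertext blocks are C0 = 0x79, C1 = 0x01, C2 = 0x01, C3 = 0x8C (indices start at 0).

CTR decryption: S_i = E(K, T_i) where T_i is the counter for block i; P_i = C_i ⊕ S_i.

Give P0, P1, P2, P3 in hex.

P0 = 0x26, P1 = 0x61, P2 = 0x60, P3 = 0xEE

P0: T = 0x84, S = E(K, T) = 0x5F; 0x79 ⊕ 0x5F = 0x26.
P1: T = 0x85, S = E(K, T) = 0x60; 0x01 ⊕ 0x60 = 0x61.
P2: T = 0x86, S = E(K, T) = 0x61; 0x01 ⊕ 0x61 = 0x60.
P3: T = 0x87, S = E(K, T) = 0x62; 0x8C ⊕ 0x62 = 0xEE.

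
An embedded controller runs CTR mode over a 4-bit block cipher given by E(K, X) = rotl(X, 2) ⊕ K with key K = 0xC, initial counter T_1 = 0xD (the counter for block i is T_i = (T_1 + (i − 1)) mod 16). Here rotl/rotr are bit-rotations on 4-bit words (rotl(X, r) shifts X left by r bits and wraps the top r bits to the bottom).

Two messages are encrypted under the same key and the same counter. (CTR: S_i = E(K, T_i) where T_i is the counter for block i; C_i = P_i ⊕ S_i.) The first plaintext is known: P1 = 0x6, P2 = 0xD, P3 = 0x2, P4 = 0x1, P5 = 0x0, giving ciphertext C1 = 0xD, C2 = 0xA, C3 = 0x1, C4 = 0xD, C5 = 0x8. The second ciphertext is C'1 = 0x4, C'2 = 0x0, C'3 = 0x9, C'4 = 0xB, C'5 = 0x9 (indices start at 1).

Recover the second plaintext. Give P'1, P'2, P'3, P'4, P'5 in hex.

P'1 = 0xF, P'2 = 0x7, P'3 = 0xA, P'4 = 0x7, P'5 = 0x1

In CTR with a reused counter, both messages share the same keystream S_i, so C_i ⊕ C'_i = P_i ⊕ P'_i and thus P'_i = P_i ⊕ C_i ⊕ C'_i.
P'1: 0x6 ⊕ 0xD ⊕ 0x4 = 0xF.
P'2: 0xD ⊕ 0xA ⊕ 0x0 = 0x7.
P'3: 0x2 ⊕ 0x1 ⊕ 0x9 = 0xA.
P'4: 0x1 ⊕ 0xD ⊕ 0xB = 0x7.
P'5: 0x0 ⊕ 0x8 ⊕ 0x9 = 0x1.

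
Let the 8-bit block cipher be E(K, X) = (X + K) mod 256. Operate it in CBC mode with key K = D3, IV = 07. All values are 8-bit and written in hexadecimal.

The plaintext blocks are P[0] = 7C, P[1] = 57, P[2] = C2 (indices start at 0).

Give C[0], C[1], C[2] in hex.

CBC encryption: C_i = E(K, P_i ⊕ C_{i−1}), with C_{−1} = IV.
C[0]: P[0] ⊕ 07 = 7B; E(K, 7B) = 4E.
C[1]: P[1] ⊕ 4E = 19; E(K, 19) = EC.
C[2]: P[2] ⊕ EC = 2E; E(K, 2E) = 01.

C[0] = 4E, C[1] = EC, C[2] = 01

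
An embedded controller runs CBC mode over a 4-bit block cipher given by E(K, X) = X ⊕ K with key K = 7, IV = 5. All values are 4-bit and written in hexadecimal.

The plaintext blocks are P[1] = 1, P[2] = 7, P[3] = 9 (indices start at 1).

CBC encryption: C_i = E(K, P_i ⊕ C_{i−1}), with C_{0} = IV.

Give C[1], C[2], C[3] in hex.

C[1]: P[1] ⊕ 5 = 4; E(K, 4) = 3.
C[2]: P[2] ⊕ 3 = 4; E(K, 4) = 3.
C[3]: P[3] ⊕ 3 = A; E(K, A) = D.

C[1] = 3, C[2] = 3, C[3] = D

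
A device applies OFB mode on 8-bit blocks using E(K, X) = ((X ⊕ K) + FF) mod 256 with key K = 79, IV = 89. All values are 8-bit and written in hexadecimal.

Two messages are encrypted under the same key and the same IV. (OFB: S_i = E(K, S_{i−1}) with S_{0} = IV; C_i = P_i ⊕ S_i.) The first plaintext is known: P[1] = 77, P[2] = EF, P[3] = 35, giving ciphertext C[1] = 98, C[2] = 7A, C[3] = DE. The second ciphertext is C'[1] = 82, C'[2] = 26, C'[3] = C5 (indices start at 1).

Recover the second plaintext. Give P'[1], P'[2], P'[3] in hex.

In OFB with a reused IV, both messages share the same keystream S_i, so C_i ⊕ C'_i = P_i ⊕ P'_i and thus P'_i = P_i ⊕ C_i ⊕ C'_i.
P'[1]: 77 ⊕ 98 ⊕ 82 = 6D.
P'[2]: EF ⊕ 7A ⊕ 26 = B3.
P'[3]: 35 ⊕ DE ⊕ C5 = 2E.

P'[1] = 6D, P'[2] = B3, P'[3] = 2E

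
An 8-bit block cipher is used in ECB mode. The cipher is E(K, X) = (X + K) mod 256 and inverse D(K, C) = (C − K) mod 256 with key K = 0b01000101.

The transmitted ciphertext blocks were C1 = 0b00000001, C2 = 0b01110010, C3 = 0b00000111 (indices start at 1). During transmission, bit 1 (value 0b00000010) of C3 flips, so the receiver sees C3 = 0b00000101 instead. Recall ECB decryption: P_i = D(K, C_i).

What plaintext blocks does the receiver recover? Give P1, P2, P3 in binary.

P1 = 0b10111100, P2 = 0b00101101, P3 = 0b11000000

Only C3 changed, to 0b00000101. In ECB, a change in C_i affects only P_i. Decrypting the received ciphertext:
P1: D(K, 0b00000001) = 0b10111100.
P2: D(K, 0b01110010) = 0b00101101.
P3: D(K, 0b00000101) = 0b11000000.
Blocks that differ from the original plaintext: P3.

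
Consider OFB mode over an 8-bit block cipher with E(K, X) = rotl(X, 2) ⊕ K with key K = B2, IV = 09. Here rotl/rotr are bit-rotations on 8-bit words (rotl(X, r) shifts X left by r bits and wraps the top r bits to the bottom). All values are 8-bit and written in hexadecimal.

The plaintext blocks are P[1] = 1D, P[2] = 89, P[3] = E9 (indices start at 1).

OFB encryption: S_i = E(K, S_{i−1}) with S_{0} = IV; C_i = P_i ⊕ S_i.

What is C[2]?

C[1]: S = E(K, 09) = 96; 1D ⊕ 96 = 8B.
C[2]: S = E(K, 96) = E8; 89 ⊕ E8 = 61.

C[2] = 61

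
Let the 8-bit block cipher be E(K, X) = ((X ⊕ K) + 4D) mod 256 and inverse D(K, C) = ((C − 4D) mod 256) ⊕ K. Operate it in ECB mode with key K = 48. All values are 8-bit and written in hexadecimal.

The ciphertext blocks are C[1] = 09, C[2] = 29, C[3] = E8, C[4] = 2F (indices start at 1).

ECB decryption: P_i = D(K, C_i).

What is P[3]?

P[3] = D3

P[3]: D(K, E8) = D3.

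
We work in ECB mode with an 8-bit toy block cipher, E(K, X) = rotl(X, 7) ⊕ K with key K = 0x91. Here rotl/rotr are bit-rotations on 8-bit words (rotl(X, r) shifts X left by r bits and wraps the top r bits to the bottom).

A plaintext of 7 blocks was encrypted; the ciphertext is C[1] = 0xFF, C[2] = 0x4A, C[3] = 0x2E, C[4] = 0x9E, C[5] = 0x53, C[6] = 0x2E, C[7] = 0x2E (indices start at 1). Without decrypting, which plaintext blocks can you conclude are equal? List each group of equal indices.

ECB encrypts each block independently with the same key, so equal ciphertext blocks imply equal plaintext blocks.
C[3] = C[6] = C[7] = 0x2E, so P[3] = P[6] = P[7].

P[3] = P[6] = P[7]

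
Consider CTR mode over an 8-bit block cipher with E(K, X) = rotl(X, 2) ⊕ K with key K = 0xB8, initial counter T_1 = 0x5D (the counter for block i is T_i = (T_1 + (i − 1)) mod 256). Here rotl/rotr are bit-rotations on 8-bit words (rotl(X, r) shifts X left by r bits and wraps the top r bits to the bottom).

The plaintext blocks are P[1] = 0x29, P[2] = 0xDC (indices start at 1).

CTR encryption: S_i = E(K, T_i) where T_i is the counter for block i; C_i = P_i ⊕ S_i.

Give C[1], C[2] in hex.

C[1] = 0xE4, C[2] = 0x1D

C[1]: T = 0x5D, S = E(K, T) = 0xCD; 0x29 ⊕ 0xCD = 0xE4.
C[2]: T = 0x5E, S = E(K, T) = 0xC1; 0xDC ⊕ 0xC1 = 0x1D.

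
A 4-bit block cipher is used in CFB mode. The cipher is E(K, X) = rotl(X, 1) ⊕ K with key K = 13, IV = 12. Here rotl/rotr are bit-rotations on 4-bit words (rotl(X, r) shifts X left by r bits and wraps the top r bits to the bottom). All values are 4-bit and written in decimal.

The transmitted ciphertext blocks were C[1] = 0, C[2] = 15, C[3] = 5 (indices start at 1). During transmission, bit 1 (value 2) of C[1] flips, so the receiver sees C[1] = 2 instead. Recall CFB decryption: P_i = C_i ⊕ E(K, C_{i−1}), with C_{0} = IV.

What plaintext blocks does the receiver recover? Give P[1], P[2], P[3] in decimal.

Only C[1] changed, to 2. In CFB, a change in C_i flips the same bit in P_i and garbles P_{i+1}. Decrypting the received ciphertext:
P[1]: E(K, 12) = 4; 2 ⊕ 4 = 6.
P[2]: E(K, 2) = 9; 15 ⊕ 9 = 6.
P[3]: E(K, 15) = 2; 5 ⊕ 2 = 7.
Blocks that differ from the original plaintext: P[1], P[2].

P[1] = 6, P[2] = 6, P[3] = 7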